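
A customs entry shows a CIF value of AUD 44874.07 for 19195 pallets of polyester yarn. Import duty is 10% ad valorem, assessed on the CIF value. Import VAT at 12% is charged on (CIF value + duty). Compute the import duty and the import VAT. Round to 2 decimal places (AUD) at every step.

Import duty = 44874.07 × 10% = 4487.41
VAT base = CIF + duty = 44874.07 + 4487.41 = 49361.48
Import VAT = 49361.48 × 12% = 5923.38

Import duty: AUD 4487.41; import VAT: AUD 5923.38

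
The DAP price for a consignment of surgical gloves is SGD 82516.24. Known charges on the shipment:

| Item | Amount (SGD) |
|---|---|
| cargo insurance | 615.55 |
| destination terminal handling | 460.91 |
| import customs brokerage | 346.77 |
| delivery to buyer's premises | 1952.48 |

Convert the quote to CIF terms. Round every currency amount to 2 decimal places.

Not relevant to the conversion: insurance — on the seller under both DAP and CIF; already in the DAP price and stays in the CIF price. brokerage — on the buyer under both terms; not part of either seller's price.
From DAP to CIF, the seller no longer bears: destination terminal, delivery.
CIF price = 82516.24 − 460.91 − 1952.48 = 80102.85

CIF price: SGD 80102.85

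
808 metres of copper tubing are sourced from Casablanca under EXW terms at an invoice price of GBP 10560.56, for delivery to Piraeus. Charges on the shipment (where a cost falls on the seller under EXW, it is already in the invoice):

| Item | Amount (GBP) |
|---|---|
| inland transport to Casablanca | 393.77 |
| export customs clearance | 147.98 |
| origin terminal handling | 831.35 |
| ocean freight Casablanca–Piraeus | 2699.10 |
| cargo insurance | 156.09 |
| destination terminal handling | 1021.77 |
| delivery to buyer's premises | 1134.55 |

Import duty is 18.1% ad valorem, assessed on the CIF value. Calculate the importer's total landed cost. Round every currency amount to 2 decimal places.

EXW: the seller makes goods available at their premises; the buyer bears all onward costs.
CIF value = EXW price + inland to port + export clearance + origin terminal + freight + insurance = 10560.56 + 393.77 + 147.98 + 831.35 + 2699.10 + 156.09 = 14788.85
Import duty = 14788.85 × 18.1% = 2676.78
Buyer bears: inland to port 393.77 + export clearance 147.98 + origin terminal 831.35 + freight 2699.10 + insurance 156.09 + destination terminal 1021.77 + delivery 1134.55 + duty 2676.78 = 9061.39
Landed cost = invoice 10560.56 + 9061.39 = 19621.95

Total landed cost: GBP 19621.95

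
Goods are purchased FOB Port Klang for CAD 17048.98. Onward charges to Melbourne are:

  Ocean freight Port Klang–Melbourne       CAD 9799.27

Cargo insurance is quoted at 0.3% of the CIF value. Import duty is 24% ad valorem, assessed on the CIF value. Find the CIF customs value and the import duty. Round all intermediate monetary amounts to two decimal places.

Let C be the CIF value. C = FOB price + freight + 0.3% × C
C − 0.3% × C = 17048.98 + 9799.27
0.997 × C = 26848.25
C = 26848.25 / 0.997 = 26929.04
Insurance premium = 0.3% × 26929.04 = 80.79
Import duty = 26929.04 × 24% = 6462.97

CIF value: CAD 26929.04; import duty: CAD 6462.97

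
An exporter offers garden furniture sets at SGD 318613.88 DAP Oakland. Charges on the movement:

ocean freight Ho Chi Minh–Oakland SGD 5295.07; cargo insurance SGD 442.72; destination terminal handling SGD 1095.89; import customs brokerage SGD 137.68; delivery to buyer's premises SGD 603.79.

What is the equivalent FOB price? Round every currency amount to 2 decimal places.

Not relevant to the conversion: brokerage — on the buyer under both terms; not part of either seller's price.
From DAP to FOB, the seller no longer bears: freight, insurance, destination terminal, delivery.
FOB price = 318613.88 − 5295.07 − 442.72 − 1095.89 − 603.79 = 311176.41

FOB price: SGD 311176.41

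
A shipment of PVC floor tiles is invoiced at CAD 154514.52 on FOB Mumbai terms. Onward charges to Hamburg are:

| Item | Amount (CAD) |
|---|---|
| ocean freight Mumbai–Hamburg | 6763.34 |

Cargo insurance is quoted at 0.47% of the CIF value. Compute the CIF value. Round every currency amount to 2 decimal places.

Let C be the CIF value. C = FOB price + freight + 0.47% × C
C − 0.47% × C = 154514.52 + 6763.34
0.9953 × C = 161277.86
C = 161277.86 / 0.9953 = 162039.45
Insurance premium = 0.47% × 162039.45 = 761.59

CIF value: CAD 162039.45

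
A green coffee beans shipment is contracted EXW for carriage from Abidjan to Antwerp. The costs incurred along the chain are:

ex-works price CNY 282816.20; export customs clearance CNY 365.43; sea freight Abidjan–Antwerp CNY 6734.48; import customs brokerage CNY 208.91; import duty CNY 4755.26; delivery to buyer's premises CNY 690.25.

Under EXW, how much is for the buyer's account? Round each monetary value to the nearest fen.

Buyer's account: CNY 12754.33

EXW: the seller makes goods available at their premises; the buyer bears all onward costs.
Seller's account: goods 282816.20 = 282816.20
Buyer's account: export clearance 365.43 + freight 6734.48 + brokerage 208.91 + duty 4755.26 + delivery 690.25 = 12754.33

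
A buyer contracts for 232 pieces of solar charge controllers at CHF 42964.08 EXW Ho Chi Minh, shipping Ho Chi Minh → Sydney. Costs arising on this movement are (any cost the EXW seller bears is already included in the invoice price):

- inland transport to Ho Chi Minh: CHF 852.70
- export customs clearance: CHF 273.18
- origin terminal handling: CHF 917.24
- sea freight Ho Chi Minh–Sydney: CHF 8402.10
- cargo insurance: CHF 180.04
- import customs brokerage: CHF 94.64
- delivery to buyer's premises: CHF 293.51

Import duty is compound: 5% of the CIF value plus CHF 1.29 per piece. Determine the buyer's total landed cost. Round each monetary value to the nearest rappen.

Total landed cost: CHF 56956.24

EXW: the seller makes goods available at their premises; the buyer bears all onward costs.
CIF value = EXW price + inland to port + export clearance + origin terminal + freight + insurance = 42964.08 + 852.70 + 273.18 + 917.24 + 8402.10 + 180.04 = 53589.34
Ad valorem component: 53589.34 × 5% = 2679.47
Specific component: 232 × 1.29 = 299.28
Import duty = 2679.47 + 299.28 = 2978.75
Buyer bears: inland to port 852.70 + export clearance 273.18 + origin terminal 917.24 + freight 8402.10 + insurance 180.04 + brokerage 94.64 + delivery 293.51 + duty 2978.75 = 13992.16
Landed cost = invoice 42964.08 + 13992.16 = 56956.24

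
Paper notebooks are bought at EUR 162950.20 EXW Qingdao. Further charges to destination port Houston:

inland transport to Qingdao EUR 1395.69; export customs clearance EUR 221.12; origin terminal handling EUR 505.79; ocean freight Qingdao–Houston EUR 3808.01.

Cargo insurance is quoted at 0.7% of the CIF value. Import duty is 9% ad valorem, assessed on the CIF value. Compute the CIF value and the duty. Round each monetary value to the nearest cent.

CIF value: EUR 170071.31; import duty: EUR 15306.42

Let C be the CIF value. C = EXW price + pre-shipment costs + freight + 0.7% × C
C − 0.7% × C = 162950.20 + 1395.69 + 221.12 + 505.79 + 3808.01
0.993 × C = 168880.81
C = 168880.81 / 0.993 = 170071.31
Insurance premium = 0.7% × 170071.31 = 1190.50
Import duty = 170071.31 × 9% = 15306.42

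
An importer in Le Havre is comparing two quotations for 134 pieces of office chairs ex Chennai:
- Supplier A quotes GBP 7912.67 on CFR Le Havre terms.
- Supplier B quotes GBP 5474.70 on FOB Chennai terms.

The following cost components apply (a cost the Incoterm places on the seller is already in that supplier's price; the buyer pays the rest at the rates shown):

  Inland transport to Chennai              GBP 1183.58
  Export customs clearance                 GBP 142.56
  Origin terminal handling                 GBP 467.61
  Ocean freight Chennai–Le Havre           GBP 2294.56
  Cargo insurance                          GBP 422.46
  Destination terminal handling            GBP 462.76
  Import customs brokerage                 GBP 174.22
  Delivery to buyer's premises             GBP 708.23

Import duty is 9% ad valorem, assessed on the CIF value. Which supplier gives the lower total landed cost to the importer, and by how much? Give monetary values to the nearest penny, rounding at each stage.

Supplier B is cheaper by GBP 156.32

Supplier A (CFR):
CIF value = CFR price + insurance = 7912.67 + 422.46 = 8335.13
Import duty = 8335.13 × 9% = 750.16
Buyer bears (A): 422.46 + 462.76 + 174.22 + 708.23 = 1767.67
Landed cost (A) = invoice 7912.67 + 1767.67 + duty 750.16 = 10430.50
Supplier B (FOB):
CIF value = FOB price + freight + insurance = 5474.70 + 2294.56 + 422.46 = 8191.72
Import duty = 8191.72 × 9% = 737.25
Buyer bears (B): 2294.56 + 422.46 + 462.76 + 174.22 + 708.23 = 4062.23
Landed cost (B) = invoice 5474.70 + 4062.23 + duty 737.25 = 10274.18
Difference = |10430.50 − 10274.18| = 156.32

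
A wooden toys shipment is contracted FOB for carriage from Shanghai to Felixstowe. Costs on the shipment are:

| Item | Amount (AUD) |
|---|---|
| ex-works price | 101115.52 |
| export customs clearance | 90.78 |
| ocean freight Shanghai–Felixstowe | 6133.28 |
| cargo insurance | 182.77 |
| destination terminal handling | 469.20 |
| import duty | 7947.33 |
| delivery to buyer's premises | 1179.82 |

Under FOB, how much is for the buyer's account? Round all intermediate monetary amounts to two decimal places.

FOB: the seller bears costs until goods are on board at the origin port; the buyer bears freight, insurance and all costs thereafter.
Seller's account: goods 101115.52 + export clearance 90.78 = 101206.30
Buyer's account: freight 6133.28 + insurance 182.77 + destination terminal 469.20 + duty 7947.33 + delivery 1179.82 = 15912.40

Buyer's account: AUD 15912.40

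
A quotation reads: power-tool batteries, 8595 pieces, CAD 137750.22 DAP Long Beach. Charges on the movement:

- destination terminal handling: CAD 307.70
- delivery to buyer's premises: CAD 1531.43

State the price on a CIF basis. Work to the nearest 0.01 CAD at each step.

CIF price: CAD 135911.09

From DAP to CIF, the seller no longer bears: destination terminal, delivery.
CIF price = 137750.22 − 307.70 − 1531.43 = 135911.09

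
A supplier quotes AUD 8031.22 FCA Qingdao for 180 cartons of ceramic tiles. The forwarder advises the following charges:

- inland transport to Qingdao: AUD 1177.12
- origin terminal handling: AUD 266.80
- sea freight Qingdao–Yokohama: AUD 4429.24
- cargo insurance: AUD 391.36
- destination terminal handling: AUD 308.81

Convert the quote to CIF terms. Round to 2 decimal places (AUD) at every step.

CIF price: AUD 13118.62

Not relevant to the conversion: inland to port — on the seller under both FCA and CIF; already in the FCA price and stays in the CIF price. destination terminal — on the buyer under both terms; not part of either seller's price.
From FCA to CIF, the seller additionally bears: origin terminal, freight, insurance.
CIF price = 8031.22 + 266.80 + 4429.24 + 391.36 = 13118.62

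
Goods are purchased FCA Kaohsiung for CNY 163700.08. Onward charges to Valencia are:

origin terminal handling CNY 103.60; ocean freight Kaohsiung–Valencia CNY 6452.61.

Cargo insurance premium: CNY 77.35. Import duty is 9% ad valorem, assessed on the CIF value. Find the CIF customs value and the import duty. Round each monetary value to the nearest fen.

CIF = FCA price + pre-shipment costs + freight + insurance
CIF = 163700.08 + 103.60 + 6452.61 + 77.35 = 170333.64
Import duty = 170333.64 × 9% = 15330.03

CIF value: CNY 170333.64; import duty: CNY 15330.03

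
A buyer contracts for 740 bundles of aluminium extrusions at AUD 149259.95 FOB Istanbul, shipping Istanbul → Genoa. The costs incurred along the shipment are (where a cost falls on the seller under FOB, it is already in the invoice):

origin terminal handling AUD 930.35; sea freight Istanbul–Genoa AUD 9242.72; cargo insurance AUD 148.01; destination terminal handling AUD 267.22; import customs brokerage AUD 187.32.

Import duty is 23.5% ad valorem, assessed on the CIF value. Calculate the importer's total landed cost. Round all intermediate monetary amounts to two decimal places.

FOB: the seller bears costs until goods are on board at the origin port; the buyer bears freight, insurance and all costs thereafter.
Already in the invoice (seller's account under FOB): origin terminal — exclude.
CIF value = FOB price + freight + insurance = 149259.95 + 9242.72 + 148.01 = 158650.68
Import duty = 158650.68 × 23.5% = 37282.91
Buyer bears: freight 9242.72 + insurance 148.01 + destination terminal 267.22 + brokerage 187.32 + duty 37282.91 = 47128.18
Landed cost = invoice 149259.95 + 47128.18 = 196388.13

Total landed cost: AUD 196388.13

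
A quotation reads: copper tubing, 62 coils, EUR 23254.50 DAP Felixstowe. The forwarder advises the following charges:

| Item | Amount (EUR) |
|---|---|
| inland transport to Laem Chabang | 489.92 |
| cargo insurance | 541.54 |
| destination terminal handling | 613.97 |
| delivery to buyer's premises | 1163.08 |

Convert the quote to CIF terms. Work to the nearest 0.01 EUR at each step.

CIF price: EUR 21477.45

Not relevant to the conversion: inland to port, insurance — on the seller under both DAP and CIF; already in the DAP price and stays in the CIF price.
From DAP to CIF, the seller no longer bears: destination terminal, delivery.
CIF price = 23254.50 − 613.97 − 1163.08 = 21477.45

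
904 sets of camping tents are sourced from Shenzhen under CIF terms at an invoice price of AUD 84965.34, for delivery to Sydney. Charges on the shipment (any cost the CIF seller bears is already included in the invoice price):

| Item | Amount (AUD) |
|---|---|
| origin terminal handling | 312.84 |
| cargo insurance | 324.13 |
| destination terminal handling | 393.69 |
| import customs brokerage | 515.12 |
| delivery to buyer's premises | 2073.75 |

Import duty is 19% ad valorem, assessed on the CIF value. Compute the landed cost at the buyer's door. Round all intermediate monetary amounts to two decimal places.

CIF: the seller pays costs through ocean freight and marine insurance to the destination port.
Already in the invoice (seller's account under CIF): origin terminal, insurance — exclude.
The CIF price already equals the CIF value: 84965.34
Import duty = 84965.34 × 19% = 16143.41
Buyer bears: destination terminal 393.69 + brokerage 515.12 + delivery 2073.75 + duty 16143.41 = 19125.97
Landed cost = invoice 84965.34 + 19125.97 = 104091.31

Total landed cost: AUD 104091.31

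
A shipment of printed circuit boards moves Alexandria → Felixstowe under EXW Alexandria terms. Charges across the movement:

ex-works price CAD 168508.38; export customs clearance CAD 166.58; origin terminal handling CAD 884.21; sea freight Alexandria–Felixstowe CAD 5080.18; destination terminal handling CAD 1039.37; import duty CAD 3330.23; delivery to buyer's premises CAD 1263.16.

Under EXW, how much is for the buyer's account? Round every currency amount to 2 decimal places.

Buyer's account: CAD 11763.73

EXW: the seller makes goods available at their premises; the buyer bears all onward costs.
Seller's account: goods 168508.38 = 168508.38
Buyer's account: export clearance 166.58 + origin terminal 884.21 + freight 5080.18 + destination terminal 1039.37 + duty 3330.23 + delivery 1263.16 = 11763.73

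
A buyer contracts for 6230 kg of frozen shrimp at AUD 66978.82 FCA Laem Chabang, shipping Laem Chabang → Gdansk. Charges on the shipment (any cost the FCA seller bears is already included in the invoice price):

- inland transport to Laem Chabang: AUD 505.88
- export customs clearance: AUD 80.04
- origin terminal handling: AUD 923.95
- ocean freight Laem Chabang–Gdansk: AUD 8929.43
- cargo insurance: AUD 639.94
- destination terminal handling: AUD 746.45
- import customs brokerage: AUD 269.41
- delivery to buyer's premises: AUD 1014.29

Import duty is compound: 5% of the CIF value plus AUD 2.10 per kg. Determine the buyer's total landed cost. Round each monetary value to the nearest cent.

Total landed cost: AUD 96458.90

FCA: the seller delivers export-cleared goods to the carrier; the buyer bears costs from that point.
Already in the invoice (seller's account under FCA): inland to port, export clearance — exclude.
CIF value = FCA price + origin terminal + freight + insurance = 66978.82 + 923.95 + 8929.43 + 639.94 = 77472.14
Ad valorem component: 77472.14 × 5% = 3873.61
Specific component: 6230 × 2.10 = 13083.00
Import duty = 3873.61 + 13083.00 = 16956.61
Buyer bears: origin terminal 923.95 + freight 8929.43 + insurance 639.94 + destination terminal 746.45 + brokerage 269.41 + delivery 1014.29 + duty 16956.61 = 29480.08
Landed cost = invoice 66978.82 + 29480.08 = 96458.90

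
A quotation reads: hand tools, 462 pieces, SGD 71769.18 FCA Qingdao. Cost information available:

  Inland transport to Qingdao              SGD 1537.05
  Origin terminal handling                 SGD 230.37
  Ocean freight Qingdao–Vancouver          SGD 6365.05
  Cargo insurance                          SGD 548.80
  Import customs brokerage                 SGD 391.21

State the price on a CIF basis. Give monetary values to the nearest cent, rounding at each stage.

Not relevant to the conversion: inland to port — on the seller under both FCA and CIF; already in the FCA price and stays in the CIF price. brokerage — on the buyer under both terms; not part of either seller's price.
From FCA to CIF, the seller additionally bears: origin terminal, freight, insurance.
CIF price = 71769.18 + 230.37 + 6365.05 + 548.80 = 78913.40

CIF price: SGD 78913.40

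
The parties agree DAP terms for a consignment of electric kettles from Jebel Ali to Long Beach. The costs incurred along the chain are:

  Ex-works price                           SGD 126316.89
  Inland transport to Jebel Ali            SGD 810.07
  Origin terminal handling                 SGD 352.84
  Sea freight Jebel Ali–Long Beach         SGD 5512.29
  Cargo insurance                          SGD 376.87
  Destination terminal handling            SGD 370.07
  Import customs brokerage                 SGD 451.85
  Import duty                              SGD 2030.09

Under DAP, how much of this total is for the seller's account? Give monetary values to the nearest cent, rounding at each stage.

DAP: the seller bears all costs to the named destination except import duty and clearance.
Seller's account: goods 126316.89 + inland to port 810.07 + origin terminal 352.84 + freight 5512.29 + insurance 376.87 + destination terminal 370.07 = 133739.03
Buyer's account: brokerage 451.85 + duty 2030.09 = 2481.94

Seller's account: SGD 133739.03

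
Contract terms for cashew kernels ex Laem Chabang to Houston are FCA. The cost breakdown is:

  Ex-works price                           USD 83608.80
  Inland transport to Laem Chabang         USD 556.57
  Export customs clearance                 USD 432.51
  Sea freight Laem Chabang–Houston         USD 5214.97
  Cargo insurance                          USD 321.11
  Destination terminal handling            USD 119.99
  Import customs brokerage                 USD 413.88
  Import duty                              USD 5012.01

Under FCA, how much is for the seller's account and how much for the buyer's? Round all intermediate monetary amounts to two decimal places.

Seller: USD 84597.88; buyer: USD 11081.96

FCA: the seller delivers export-cleared goods to the carrier; the buyer bears costs from that point.
Seller's account: goods 83608.80 + inland to port 556.57 + export clearance 432.51 = 84597.88
Buyer's account: freight 5214.97 + insurance 321.11 + destination terminal 119.99 + brokerage 413.88 + duty 5012.01 = 11081.96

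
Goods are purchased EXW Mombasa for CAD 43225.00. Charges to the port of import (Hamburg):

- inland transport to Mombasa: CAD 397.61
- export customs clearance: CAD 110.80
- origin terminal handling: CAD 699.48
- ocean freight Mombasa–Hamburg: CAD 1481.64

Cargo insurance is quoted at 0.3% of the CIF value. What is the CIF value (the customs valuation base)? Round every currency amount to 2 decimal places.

Let C be the CIF value. C = EXW price + pre-shipment costs + freight + 0.3% × C
C − 0.3% × C = 43225.00 + 397.61 + 110.80 + 699.48 + 1481.64
0.997 × C = 45914.53
C = 45914.53 / 0.997 = 46052.69
Insurance premium = 0.3% × 46052.69 = 138.16

CIF value: CAD 46052.69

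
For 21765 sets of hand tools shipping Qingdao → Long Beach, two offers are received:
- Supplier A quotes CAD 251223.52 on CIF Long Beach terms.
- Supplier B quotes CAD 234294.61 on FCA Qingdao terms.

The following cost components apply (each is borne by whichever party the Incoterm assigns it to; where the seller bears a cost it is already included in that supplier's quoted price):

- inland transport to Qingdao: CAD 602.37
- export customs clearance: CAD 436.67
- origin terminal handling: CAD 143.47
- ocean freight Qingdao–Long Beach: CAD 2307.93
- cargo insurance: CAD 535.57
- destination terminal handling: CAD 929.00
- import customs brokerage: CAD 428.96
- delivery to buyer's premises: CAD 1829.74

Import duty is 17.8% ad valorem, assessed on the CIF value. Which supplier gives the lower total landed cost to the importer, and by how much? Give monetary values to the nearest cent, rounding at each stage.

Supplier A (CIF):
The CIF price already equals the CIF value: 251223.52
Import duty = 251223.52 × 17.8% = 44717.79
Buyer bears (A): 929.00 + 428.96 + 1829.74 = 3187.70
Landed cost (A) = invoice 251223.52 + 3187.70 + duty 44717.79 = 299129.01
Supplier B (FCA):
CIF value = FCA price + origin terminal + freight + insurance = 234294.61 + 143.47 + 2307.93 + 535.57 = 237281.58
Import duty = 237281.58 × 17.8% = 42236.12
Buyer bears (B): 143.47 + 2307.93 + 535.57 + 929.00 + 428.96 + 1829.74 = 6174.67
Landed cost (B) = invoice 234294.61 + 6174.67 + duty 42236.12 = 282705.40
Difference = |299129.01 − 282705.40| = 16423.61

Supplier B is cheaper by CAD 16423.61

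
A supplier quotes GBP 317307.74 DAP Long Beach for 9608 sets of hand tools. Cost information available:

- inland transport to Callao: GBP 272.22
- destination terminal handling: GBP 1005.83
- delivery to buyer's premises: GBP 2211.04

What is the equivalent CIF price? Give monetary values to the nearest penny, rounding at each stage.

Not relevant to the conversion: inland to port — on the seller under both DAP and CIF; already in the DAP price and stays in the CIF price.
From DAP to CIF, the seller no longer bears: destination terminal, delivery.
CIF price = 317307.74 − 1005.83 − 2211.04 = 314090.87

CIF price: GBP 314090.87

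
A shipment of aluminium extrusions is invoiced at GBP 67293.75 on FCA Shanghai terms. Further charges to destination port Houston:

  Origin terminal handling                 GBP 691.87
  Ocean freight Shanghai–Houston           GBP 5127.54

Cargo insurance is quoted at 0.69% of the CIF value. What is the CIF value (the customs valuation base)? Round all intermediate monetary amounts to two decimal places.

Let C be the CIF value. C = FCA price + pre-shipment costs + freight + 0.69% × C
C − 0.69% × C = 67293.75 + 691.87 + 5127.54
0.9931 × C = 73113.16
C = 73113.16 / 0.9931 = 73621.15
Insurance premium = 0.69% × 73621.15 = 507.99

CIF value: GBP 73621.15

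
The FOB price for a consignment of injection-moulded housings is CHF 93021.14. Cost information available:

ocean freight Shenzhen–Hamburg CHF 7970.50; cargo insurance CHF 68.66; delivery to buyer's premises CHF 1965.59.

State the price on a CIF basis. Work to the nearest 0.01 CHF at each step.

CIF price: CHF 101060.30

Not relevant to the conversion: delivery — on the buyer under both terms; not part of either seller's price.
From FOB to CIF, the seller additionally bears: freight, insurance.
CIF price = 93021.14 + 7970.50 + 68.66 = 101060.30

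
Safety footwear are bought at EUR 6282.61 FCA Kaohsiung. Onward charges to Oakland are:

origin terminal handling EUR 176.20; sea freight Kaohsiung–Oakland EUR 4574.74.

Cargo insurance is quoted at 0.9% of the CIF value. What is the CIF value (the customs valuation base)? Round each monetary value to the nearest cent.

CIF value: EUR 11133.75

Let C be the CIF value. C = FCA price + pre-shipment costs + freight + 0.9% × C
C − 0.9% × C = 6282.61 + 176.20 + 4574.74
0.991 × C = 11033.55
C = 11033.55 / 0.991 = 11133.75
Insurance premium = 0.9% × 11133.75 = 100.20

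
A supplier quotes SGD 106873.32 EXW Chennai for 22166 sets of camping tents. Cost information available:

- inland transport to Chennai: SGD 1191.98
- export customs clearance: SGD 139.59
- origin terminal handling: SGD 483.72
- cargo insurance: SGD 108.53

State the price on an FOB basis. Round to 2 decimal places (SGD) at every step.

FOB price: SGD 108688.61

Not relevant to the conversion: insurance — on the buyer under both terms; not part of either seller's price.
From EXW to FOB, the seller additionally bears: inland to port, export clearance, origin terminal.
FOB price = 106873.32 + 1191.98 + 139.59 + 483.72 = 108688.61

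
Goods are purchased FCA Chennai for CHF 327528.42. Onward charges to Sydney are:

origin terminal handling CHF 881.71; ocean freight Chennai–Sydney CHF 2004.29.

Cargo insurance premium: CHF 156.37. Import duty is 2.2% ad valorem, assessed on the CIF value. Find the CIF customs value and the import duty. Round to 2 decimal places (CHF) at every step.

CIF value: CHF 330570.79; import duty: CHF 7272.56

CIF = FCA price + pre-shipment costs + freight + insurance
CIF = 327528.42 + 881.71 + 2004.29 + 156.37 = 330570.79
Import duty = 330570.79 × 2.2% = 7272.56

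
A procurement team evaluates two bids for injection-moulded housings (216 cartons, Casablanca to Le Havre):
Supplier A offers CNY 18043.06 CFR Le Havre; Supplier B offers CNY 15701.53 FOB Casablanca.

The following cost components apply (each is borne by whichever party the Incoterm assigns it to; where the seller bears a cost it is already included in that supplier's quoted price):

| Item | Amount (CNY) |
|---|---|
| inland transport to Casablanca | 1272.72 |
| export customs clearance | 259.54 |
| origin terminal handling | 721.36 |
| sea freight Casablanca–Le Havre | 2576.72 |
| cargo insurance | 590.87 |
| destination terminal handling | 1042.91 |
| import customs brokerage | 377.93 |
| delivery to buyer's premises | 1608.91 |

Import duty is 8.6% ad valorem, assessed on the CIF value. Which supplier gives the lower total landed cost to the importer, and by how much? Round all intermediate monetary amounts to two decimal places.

Supplier A is cheaper by CNY 255.41

Supplier A (CFR):
CIF value = CFR price + insurance = 18043.06 + 590.87 = 18633.93
Import duty = 18633.93 × 8.6% = 1602.52
Buyer bears (A): 590.87 + 1042.91 + 377.93 + 1608.91 = 3620.62
Landed cost (A) = invoice 18043.06 + 3620.62 + duty 1602.52 = 23266.20
Supplier B (FOB):
CIF value = FOB price + freight + insurance = 15701.53 + 2576.72 + 590.87 = 18869.12
Import duty = 18869.12 × 8.6% = 1622.74
Buyer bears (B): 2576.72 + 590.87 + 1042.91 + 377.93 + 1608.91 = 6197.34
Landed cost (B) = invoice 15701.53 + 6197.34 + duty 1622.74 = 23521.61
Difference = |23266.20 − 23521.61| = 255.41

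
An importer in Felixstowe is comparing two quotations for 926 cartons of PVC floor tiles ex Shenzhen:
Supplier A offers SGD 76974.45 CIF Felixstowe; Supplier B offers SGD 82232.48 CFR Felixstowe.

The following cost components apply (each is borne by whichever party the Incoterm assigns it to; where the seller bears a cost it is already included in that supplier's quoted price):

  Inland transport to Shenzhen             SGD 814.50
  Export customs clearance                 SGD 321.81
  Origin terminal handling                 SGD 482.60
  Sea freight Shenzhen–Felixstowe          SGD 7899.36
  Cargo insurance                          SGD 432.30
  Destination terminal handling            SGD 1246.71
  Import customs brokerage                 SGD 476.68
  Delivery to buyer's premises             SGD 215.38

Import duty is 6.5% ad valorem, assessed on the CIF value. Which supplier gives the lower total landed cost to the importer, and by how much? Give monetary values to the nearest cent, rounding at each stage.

Supplier A (CIF):
The CIF price already equals the CIF value: 76974.45
Import duty = 76974.45 × 6.5% = 5003.34
Buyer bears (A): 1246.71 + 476.68 + 215.38 = 1938.77
Landed cost (A) = invoice 76974.45 + 1938.77 + duty 5003.34 = 83916.56
Supplier B (CFR):
CIF value = CFR price + insurance = 82232.48 + 432.30 = 82664.78
Import duty = 82664.78 × 6.5% = 5373.21
Buyer bears (B): 432.30 + 1246.71 + 476.68 + 215.38 = 2371.07
Landed cost (B) = invoice 82232.48 + 2371.07 + duty 5373.21 = 89976.76
Difference = |83916.56 − 89976.76| = 6060.20

Supplier A is cheaper by SGD 6060.20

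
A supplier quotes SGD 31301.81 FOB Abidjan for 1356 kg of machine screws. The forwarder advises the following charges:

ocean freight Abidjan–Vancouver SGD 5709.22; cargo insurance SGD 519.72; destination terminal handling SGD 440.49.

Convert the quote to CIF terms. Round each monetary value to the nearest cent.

CIF price: SGD 37530.75

Not relevant to the conversion: destination terminal — on the buyer under both terms; not part of either seller's price.
From FOB to CIF, the seller additionally bears: freight, insurance.
CIF price = 31301.81 + 5709.22 + 519.72 = 37530.75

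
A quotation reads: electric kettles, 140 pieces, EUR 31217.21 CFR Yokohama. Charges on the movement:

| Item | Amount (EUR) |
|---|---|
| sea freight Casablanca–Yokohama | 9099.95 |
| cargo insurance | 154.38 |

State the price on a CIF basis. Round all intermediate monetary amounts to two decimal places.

CIF price: EUR 31371.59

Not relevant to the conversion: freight — on the seller under both CFR and CIF; already in the CFR price and stays in the CIF price.
From CFR to CIF, the seller additionally bears: insurance.
CIF price = 31217.21 + 154.38 = 31371.59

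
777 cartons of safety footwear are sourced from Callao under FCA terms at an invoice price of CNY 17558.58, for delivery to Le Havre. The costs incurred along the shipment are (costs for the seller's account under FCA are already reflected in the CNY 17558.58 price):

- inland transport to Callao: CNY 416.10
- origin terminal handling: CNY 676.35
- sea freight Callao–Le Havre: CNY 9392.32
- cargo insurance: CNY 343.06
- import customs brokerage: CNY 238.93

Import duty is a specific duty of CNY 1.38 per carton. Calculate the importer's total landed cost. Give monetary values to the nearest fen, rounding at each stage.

Total landed cost: CNY 29281.50

FCA: the seller delivers export-cleared goods to the carrier; the buyer bears costs from that point.
Already in the invoice (seller's account under FCA): inland to port — exclude.
CIF value = FCA price + origin terminal + freight + insurance = 17558.58 + 676.35 + 9392.32 + 343.06 = 27970.31
Import duty = 777 × 1.38 = 1072.26
Buyer bears: origin terminal 676.35 + freight 9392.32 + insurance 343.06 + brokerage 238.93 + duty 1072.26 = 11722.92
Landed cost = invoice 17558.58 + 11722.92 = 29281.50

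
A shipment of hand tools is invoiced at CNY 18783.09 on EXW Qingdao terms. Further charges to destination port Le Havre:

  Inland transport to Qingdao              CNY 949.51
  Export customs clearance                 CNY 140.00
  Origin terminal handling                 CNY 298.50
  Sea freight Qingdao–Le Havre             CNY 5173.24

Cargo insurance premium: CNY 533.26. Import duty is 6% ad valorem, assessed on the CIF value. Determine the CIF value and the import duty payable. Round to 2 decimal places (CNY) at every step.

CIF = EXW price + pre-shipment costs + freight + insurance
CIF = 18783.09 + 949.51 + 140.00 + 298.50 + 5173.24 + 533.26 = 25877.60
Import duty = 25877.60 × 6% = 1552.66

CIF value: CNY 25877.60; import duty: CNY 1552.66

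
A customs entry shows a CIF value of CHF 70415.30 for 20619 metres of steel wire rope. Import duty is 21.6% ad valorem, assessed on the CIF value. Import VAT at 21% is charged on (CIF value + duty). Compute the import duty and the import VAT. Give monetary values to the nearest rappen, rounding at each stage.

Import duty: CHF 15209.70; import VAT: CHF 17981.25

Import duty = 70415.30 × 21.6% = 15209.70
VAT base = CIF + duty = 70415.30 + 15209.70 = 85625.00
Import VAT = 85625.00 × 21% = 17981.25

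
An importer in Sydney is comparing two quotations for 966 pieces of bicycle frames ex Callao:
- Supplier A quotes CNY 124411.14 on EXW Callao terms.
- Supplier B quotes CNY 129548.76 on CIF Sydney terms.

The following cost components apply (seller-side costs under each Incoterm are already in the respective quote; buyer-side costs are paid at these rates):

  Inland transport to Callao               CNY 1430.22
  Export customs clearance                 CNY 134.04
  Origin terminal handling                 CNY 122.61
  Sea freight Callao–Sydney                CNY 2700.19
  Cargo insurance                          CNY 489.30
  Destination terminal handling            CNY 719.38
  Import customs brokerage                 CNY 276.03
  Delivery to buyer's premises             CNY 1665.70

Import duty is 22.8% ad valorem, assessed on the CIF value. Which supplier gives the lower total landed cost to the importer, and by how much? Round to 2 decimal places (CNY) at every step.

Supplier A is cheaper by CNY 320.83

Supplier A (EXW):
CIF value = EXW price + inland to port + export clearance + origin terminal + freight + insurance = 124411.14 + 1430.22 + 134.04 + 122.61 + 2700.19 + 489.30 = 129287.50
Import duty = 129287.50 × 22.8% = 29477.55
Buyer bears (A): 1430.22 + 134.04 + 122.61 + 2700.19 + 489.30 + 719.38 + 276.03 + 1665.70 = 7537.47
Landed cost (A) = invoice 124411.14 + 7537.47 + duty 29477.55 = 161426.16
Supplier B (CIF):
The CIF price already equals the CIF value: 129548.76
Import duty = 129548.76 × 22.8% = 29537.12
Buyer bears (B): 719.38 + 276.03 + 1665.70 = 2661.11
Landed cost (B) = invoice 129548.76 + 2661.11 + duty 29537.12 = 161746.99
Difference = |161426.16 − 161746.99| = 320.83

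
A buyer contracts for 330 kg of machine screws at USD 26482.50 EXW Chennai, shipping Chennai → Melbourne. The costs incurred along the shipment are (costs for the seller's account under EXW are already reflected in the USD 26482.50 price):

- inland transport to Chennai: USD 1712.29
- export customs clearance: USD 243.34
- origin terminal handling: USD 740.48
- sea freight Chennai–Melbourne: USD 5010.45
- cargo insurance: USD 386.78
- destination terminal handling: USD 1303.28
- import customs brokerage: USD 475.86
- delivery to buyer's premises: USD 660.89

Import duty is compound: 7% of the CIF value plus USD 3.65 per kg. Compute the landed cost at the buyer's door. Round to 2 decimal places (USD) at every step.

Total landed cost: USD 40640.68

EXW: the seller makes goods available at their premises; the buyer bears all onward costs.
CIF value = EXW price + inland to port + export clearance + origin terminal + freight + insurance = 26482.50 + 1712.29 + 243.34 + 740.48 + 5010.45 + 386.78 = 34575.84
Ad valorem component: 34575.84 × 7% = 2420.31
Specific component: 330 × 3.65 = 1204.50
Import duty = 2420.31 + 1204.50 = 3624.81
Buyer bears: inland to port 1712.29 + export clearance 243.34 + origin terminal 740.48 + freight 5010.45 + insurance 386.78 + destination terminal 1303.28 + brokerage 475.86 + delivery 660.89 + duty 3624.81 = 14158.18
Landed cost = invoice 26482.50 + 14158.18 = 40640.68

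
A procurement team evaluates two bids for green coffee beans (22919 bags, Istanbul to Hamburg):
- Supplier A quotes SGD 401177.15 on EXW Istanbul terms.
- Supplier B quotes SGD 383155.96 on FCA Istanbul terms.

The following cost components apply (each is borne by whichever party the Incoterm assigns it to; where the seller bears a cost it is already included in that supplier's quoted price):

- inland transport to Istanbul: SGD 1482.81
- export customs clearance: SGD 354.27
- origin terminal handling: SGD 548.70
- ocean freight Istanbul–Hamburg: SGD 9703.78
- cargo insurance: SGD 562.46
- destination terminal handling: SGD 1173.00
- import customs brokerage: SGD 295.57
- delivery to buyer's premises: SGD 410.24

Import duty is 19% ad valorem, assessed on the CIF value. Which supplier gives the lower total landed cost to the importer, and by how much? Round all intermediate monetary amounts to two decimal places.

Supplier A (EXW):
CIF value = EXW price + inland to port + export clearance + origin terminal + freight + insurance = 401177.15 + 1482.81 + 354.27 + 548.70 + 9703.78 + 562.46 = 413829.17
Import duty = 413829.17 × 19% = 78627.54
Buyer bears (A): 1482.81 + 354.27 + 548.70 + 9703.78 + 562.46 + 1173.00 + 295.57 + 410.24 = 14530.83
Landed cost (A) = invoice 401177.15 + 14530.83 + duty 78627.54 = 494335.52
Supplier B (FCA):
CIF value = FCA price + origin terminal + freight + insurance = 383155.96 + 548.70 + 9703.78 + 562.46 = 393970.90
Import duty = 393970.90 × 19% = 74854.47
Buyer bears (B): 548.70 + 9703.78 + 562.46 + 1173.00 + 295.57 + 410.24 = 12693.75
Landed cost (B) = invoice 383155.96 + 12693.75 + duty 74854.47 = 470704.18
Difference = |494335.52 − 470704.18| = 23631.34

Supplier B is cheaper by SGD 23631.34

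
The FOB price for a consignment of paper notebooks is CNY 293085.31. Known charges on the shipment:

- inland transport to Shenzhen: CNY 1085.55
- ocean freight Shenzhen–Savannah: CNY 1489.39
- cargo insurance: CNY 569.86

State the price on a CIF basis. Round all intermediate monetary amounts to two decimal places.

Not relevant to the conversion: inland to port — on the seller under both FOB and CIF; already in the FOB price and stays in the CIF price.
From FOB to CIF, the seller additionally bears: freight, insurance.
CIF price = 293085.31 + 1489.39 + 569.86 = 295144.56

CIF price: CNY 295144.56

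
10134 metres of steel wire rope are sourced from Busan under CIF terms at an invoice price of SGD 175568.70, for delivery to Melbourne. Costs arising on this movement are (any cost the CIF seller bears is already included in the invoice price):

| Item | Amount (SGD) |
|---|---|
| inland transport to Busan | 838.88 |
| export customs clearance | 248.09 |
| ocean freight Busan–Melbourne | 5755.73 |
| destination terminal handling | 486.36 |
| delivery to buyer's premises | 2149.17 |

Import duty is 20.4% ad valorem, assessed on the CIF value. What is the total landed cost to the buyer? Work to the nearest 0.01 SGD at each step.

Total landed cost: SGD 214020.24

CIF: the seller pays costs through ocean freight and marine insurance to the destination port.
Already in the invoice (seller's account under CIF): inland to port, export clearance, freight — exclude.
The CIF price already equals the CIF value: 175568.70
Import duty = 175568.70 × 20.4% = 35816.01
Buyer bears: destination terminal 486.36 + delivery 2149.17 + duty 35816.01 = 38451.54
Landed cost = invoice 175568.70 + 38451.54 = 214020.24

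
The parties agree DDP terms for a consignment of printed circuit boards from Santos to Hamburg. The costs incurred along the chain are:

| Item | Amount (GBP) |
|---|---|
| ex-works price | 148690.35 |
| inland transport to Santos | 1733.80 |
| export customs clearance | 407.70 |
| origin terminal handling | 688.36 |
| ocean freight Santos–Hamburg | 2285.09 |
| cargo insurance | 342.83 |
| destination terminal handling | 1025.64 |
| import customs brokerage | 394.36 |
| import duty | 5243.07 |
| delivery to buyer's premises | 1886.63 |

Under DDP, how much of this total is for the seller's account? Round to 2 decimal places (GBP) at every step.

DDP: the seller bears all costs including import duty.
Seller's account: goods 148690.35 + inland to port 1733.80 + export clearance 407.70 + origin terminal 688.36 + freight 2285.09 + insurance 342.83 + destination terminal 1025.64 + brokerage 394.36 + duty 5243.07 + delivery 1886.63 = 162697.83
Buyer's account: 0.00

Seller's account: GBP 162697.83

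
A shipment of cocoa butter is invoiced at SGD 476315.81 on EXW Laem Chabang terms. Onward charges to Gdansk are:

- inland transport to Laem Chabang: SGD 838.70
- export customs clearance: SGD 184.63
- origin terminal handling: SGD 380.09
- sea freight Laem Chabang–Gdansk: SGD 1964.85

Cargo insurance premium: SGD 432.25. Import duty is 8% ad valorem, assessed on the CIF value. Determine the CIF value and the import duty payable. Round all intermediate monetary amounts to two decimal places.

CIF = EXW price + pre-shipment costs + freight + insurance
CIF = 476315.81 + 838.70 + 184.63 + 380.09 + 1964.85 + 432.25 = 480116.33
Import duty = 480116.33 × 8% = 38409.31

CIF value: SGD 480116.33; import duty: SGD 38409.31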